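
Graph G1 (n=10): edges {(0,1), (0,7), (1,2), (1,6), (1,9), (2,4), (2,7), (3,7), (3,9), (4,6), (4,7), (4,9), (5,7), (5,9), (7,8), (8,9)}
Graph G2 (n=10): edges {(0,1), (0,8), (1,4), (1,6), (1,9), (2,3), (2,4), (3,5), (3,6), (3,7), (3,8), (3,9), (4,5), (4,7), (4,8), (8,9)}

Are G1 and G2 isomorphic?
Yes, isomorphic

The graphs are isomorphic.
One valid mapping φ: V(G1) → V(G2): 0→6, 1→1, 2→9, 3→7, 4→8, 5→2, 6→0, 7→3, 8→5, 9→4

Verify φ preserves adjacency — for each edge of G1, its image is an edge of G2:
  (0,1) → (φ(0),φ(1)) = (1,6) ∈ E(G2) ✓
  (0,7) → (φ(0),φ(7)) = (3,6) ∈ E(G2) ✓
  (1,2) → (φ(1),φ(2)) = (1,9) ∈ E(G2) ✓
  (1,6) → (φ(1),φ(6)) = (0,1) ∈ E(G2) ✓
  (1,9) → (φ(1),φ(9)) = (1,4) ∈ E(G2) ✓
  (2,4) → (φ(2),φ(4)) = (8,9) ∈ E(G2) ✓
  (2,7) → (φ(2),φ(7)) = (3,9) ∈ E(G2) ✓
  (3,7) → (φ(3),φ(7)) = (3,7) ∈ E(G2) ✓
  (3,9) → (φ(3),φ(9)) = (4,7) ∈ E(G2) ✓
  (4,6) → (φ(4),φ(6)) = (0,8) ∈ E(G2) ✓
  (4,7) → (φ(4),φ(7)) = (3,8) ∈ E(G2) ✓
  (4,9) → (φ(4),φ(9)) = (4,8) ∈ E(G2) ✓
  (5,7) → (φ(5),φ(7)) = (2,3) ∈ E(G2) ✓
  (5,9) → (φ(5),φ(9)) = (2,4) ∈ E(G2) ✓
  (7,8) → (φ(7),φ(8)) = (3,5) ∈ E(G2) ✓
  (8,9) → (φ(8),φ(9)) = (4,5) ∈ E(G2) ✓
All 16 edges of G1 map to edges of G2, and |E(G1)| = |E(G2)| = 16, so φ is a bijection on edges as well as vertices. Hence G1 ≅ G2.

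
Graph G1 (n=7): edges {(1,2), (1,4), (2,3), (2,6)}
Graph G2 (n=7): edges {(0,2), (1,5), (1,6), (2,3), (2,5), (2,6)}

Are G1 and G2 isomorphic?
No, not isomorphic

The graphs are NOT isomorphic.

Connected components of G1: 3 component(s) with vertex sets [[0], [5], [1, 2, 3, 4, 6]], sizes [1, 1, 5].
Connected components of G2: 2 component(s) with vertex sets [[4], [0, 1, 2, 3, 5, 6]], sizes [1, 6].
The number of connected components (and the multiset of component sizes) is an isomorphism invariant — an isomorphism maps each component of G1 bijectively onto a component of G2. Since G1 has 3 component(s) and G2 has 2, they cannot be isomorphic.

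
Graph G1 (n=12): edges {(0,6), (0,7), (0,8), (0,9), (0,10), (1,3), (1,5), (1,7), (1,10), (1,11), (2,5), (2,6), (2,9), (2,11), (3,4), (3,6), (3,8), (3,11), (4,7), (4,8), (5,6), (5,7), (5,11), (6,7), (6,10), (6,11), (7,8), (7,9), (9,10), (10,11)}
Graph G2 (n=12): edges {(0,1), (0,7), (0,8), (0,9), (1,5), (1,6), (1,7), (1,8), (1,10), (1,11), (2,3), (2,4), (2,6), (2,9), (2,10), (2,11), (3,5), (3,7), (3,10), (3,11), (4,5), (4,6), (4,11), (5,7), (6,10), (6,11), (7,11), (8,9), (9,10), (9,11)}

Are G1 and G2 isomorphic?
Yes, isomorphic

The graphs are isomorphic.
One valid mapping φ: V(G1) → V(G2): 0→7, 1→10, 2→4, 3→9, 4→8, 5→6, 6→11, 7→1, 8→0, 9→5, 10→3, 11→2

Verify φ preserves adjacency — for each edge of G1, its image is an edge of G2:
  (0,6) → (φ(0),φ(6)) = (7,11) ∈ E(G2) ✓
  (0,7) → (φ(0),φ(7)) = (1,7) ∈ E(G2) ✓
  (0,8) → (φ(0),φ(8)) = (0,7) ∈ E(G2) ✓
  (0,9) → (φ(0),φ(9)) = (5,7) ∈ E(G2) ✓
  (0,10) → (φ(0),φ(10)) = (3,7) ∈ E(G2) ✓
  (1,3) → (φ(1),φ(3)) = (9,10) ∈ E(G2) ✓
  (1,5) → (φ(1),φ(5)) = (6,10) ∈ E(G2) ✓
  (1,7) → (φ(1),φ(7)) = (1,10) ∈ E(G2) ✓
  (1,10) → (φ(1),φ(10)) = (3,10) ∈ E(G2) ✓
  (1,11) → (φ(1),φ(11)) = (2,10) ∈ E(G2) ✓
  (2,5) → (φ(2),φ(5)) = (4,6) ∈ E(G2) ✓
  (2,6) → (φ(2),φ(6)) = (4,11) ∈ E(G2) ✓
  (2,9) → (φ(2),φ(9)) = (4,5) ∈ E(G2) ✓
  (2,11) → (φ(2),φ(11)) = (2,4) ∈ E(G2) ✓
  (3,4) → (φ(3),φ(4)) = (8,9) ∈ E(G2) ✓
  (3,6) → (φ(3),φ(6)) = (9,11) ∈ E(G2) ✓
  (3,8) → (φ(3),φ(8)) = (0,9) ∈ E(G2) ✓
  (3,11) → (φ(3),φ(11)) = (2,9) ∈ E(G2) ✓
  (4,7) → (φ(4),φ(7)) = (1,8) ∈ E(G2) ✓
  (4,8) → (φ(4),φ(8)) = (0,8) ∈ E(G2) ✓
  (5,6) → (φ(5),φ(6)) = (6,11) ∈ E(G2) ✓
  (5,7) → (φ(5),φ(7)) = (1,6) ∈ E(G2) ✓
  (5,11) → (φ(5),φ(11)) = (2,6) ∈ E(G2) ✓
  (6,7) → (φ(6),φ(7)) = (1,11) ∈ E(G2) ✓
  (6,10) → (φ(6),φ(10)) = (3,11) ∈ E(G2) ✓
  (6,11) → (φ(6),φ(11)) = (2,11) ∈ E(G2) ✓
  (7,8) → (φ(7),φ(8)) = (0,1) ∈ E(G2) ✓
  (7,9) → (φ(7),φ(9)) = (1,5) ∈ E(G2) ✓
  (9,10) → (φ(9),φ(10)) = (3,5) ∈ E(G2) ✓
  (10,11) → (φ(10),φ(11)) = (2,3) ∈ E(G2) ✓
All 30 edges of G1 map to edges of G2, and |E(G1)| = |E(G2)| = 30, so φ is a bijection on edges as well as vertices. Hence G1 ≅ G2.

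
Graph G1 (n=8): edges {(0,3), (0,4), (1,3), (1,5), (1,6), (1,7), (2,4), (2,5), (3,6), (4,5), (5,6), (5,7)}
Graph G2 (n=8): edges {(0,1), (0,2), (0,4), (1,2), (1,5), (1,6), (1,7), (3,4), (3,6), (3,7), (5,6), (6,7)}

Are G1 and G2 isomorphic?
Yes, isomorphic

The graphs are isomorphic.
One valid mapping φ: V(G1) → V(G2): 0→4, 1→6, 2→2, 3→3, 4→0, 5→1, 6→7, 7→5

Verify φ preserves adjacency — for each edge of G1, its image is an edge of G2:
  (0,3) → (φ(0),φ(3)) = (3,4) ∈ E(G2) ✓
  (0,4) → (φ(0),φ(4)) = (0,4) ∈ E(G2) ✓
  (1,3) → (φ(1),φ(3)) = (3,6) ∈ E(G2) ✓
  (1,5) → (φ(1),φ(5)) = (1,6) ∈ E(G2) ✓
  (1,6) → (φ(1),φ(6)) = (6,7) ∈ E(G2) ✓
  (1,7) → (φ(1),φ(7)) = (5,6) ∈ E(G2) ✓
  (2,4) → (φ(2),φ(4)) = (0,2) ∈ E(G2) ✓
  (2,5) → (φ(2),φ(5)) = (1,2) ∈ E(G2) ✓
  (3,6) → (φ(3),φ(6)) = (3,7) ∈ E(G2) ✓
  (4,5) → (φ(4),φ(5)) = (0,1) ∈ E(G2) ✓
  (5,6) → (φ(5),φ(6)) = (1,7) ∈ E(G2) ✓
  (5,7) → (φ(5),φ(7)) = (1,5) ∈ E(G2) ✓
All 12 edges of G1 map to edges of G2, and |E(G1)| = |E(G2)| = 12, so φ is a bijection on edges as well as vertices. Hence G1 ≅ G2.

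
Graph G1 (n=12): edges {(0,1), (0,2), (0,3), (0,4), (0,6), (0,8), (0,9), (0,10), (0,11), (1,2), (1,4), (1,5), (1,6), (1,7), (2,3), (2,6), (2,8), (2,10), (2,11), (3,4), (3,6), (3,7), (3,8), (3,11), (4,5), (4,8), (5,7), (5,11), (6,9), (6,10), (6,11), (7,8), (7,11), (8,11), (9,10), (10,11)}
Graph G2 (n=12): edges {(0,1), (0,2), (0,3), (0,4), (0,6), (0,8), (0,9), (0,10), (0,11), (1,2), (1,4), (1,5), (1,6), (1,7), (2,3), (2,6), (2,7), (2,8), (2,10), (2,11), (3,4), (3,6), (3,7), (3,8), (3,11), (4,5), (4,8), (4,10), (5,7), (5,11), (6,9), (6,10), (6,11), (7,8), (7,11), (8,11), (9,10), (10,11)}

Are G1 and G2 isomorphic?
No, not isomorphic

The graphs are NOT isomorphic.

Counting edges: G1 has 36 edge(s); G2 has 38 edge(s).
Edge count is an isomorphism invariant (a bijection on vertices induces a bijection on edges), so differing edge counts rule out isomorphism.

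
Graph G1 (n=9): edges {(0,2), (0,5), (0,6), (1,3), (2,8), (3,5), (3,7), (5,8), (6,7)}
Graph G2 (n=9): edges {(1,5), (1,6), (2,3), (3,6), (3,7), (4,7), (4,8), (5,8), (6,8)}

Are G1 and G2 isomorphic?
Yes, isomorphic

The graphs are isomorphic.
One valid mapping φ: V(G1) → V(G2): 0→8, 1→2, 2→5, 3→3, 4→0, 5→6, 6→4, 7→7, 8→1

Verify φ preserves adjacency — for each edge of G1, its image is an edge of G2:
  (0,2) → (φ(0),φ(2)) = (5,8) ∈ E(G2) ✓
  (0,5) → (φ(0),φ(5)) = (6,8) ∈ E(G2) ✓
  (0,6) → (φ(0),φ(6)) = (4,8) ∈ E(G2) ✓
  (1,3) → (φ(1),φ(3)) = (2,3) ∈ E(G2) ✓
  (2,8) → (φ(2),φ(8)) = (1,5) ∈ E(G2) ✓
  (3,5) → (φ(3),φ(5)) = (3,6) ∈ E(G2) ✓
  (3,7) → (φ(3),φ(7)) = (3,7) ∈ E(G2) ✓
  (5,8) → (φ(5),φ(8)) = (1,6) ∈ E(G2) ✓
  (6,7) → (φ(6),φ(7)) = (4,7) ∈ E(G2) ✓
All 9 edges of G1 map to edges of G2, and |E(G1)| = |E(G2)| = 9, so φ is a bijection on edges as well as vertices. Hence G1 ≅ G2.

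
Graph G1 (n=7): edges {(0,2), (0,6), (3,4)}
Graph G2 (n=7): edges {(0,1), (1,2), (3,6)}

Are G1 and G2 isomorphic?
Yes, isomorphic

The graphs are isomorphic.
One valid mapping φ: V(G1) → V(G2): 0→1, 1→5, 2→0, 3→3, 4→6, 5→4, 6→2

Verify φ preserves adjacency — for each edge of G1, its image is an edge of G2:
  (0,2) → (φ(0),φ(2)) = (0,1) ∈ E(G2) ✓
  (0,6) → (φ(0),φ(6)) = (1,2) ∈ E(G2) ✓
  (3,4) → (φ(3),φ(4)) = (3,6) ∈ E(G2) ✓
All 3 edges of G1 map to edges of G2, and |E(G1)| = |E(G2)| = 3, so φ is a bijection on edges as well as vertices. Hence G1 ≅ G2.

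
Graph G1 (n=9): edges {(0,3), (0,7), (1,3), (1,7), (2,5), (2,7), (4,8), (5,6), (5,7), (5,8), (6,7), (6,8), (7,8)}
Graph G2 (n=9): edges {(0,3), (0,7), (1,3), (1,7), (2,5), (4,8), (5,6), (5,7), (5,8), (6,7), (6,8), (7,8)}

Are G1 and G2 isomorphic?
No, not isomorphic

The graphs are NOT isomorphic.

Counting edges: G1 has 13 edge(s); G2 has 12 edge(s).
Edge count is an isomorphism invariant (a bijection on vertices induces a bijection on edges), so differing edge counts rule out isomorphism.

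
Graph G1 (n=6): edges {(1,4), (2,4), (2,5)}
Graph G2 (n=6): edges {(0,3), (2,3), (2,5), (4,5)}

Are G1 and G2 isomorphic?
No, not isomorphic

The graphs are NOT isomorphic.

Degrees in G1: deg(0)=0, deg(1)=1, deg(2)=2, deg(3)=0, deg(4)=2, deg(5)=1.
Sorted degree sequence of G1: [2, 2, 1, 1, 0, 0].
Degrees in G2: deg(0)=1, deg(1)=0, deg(2)=2, deg(3)=2, deg(4)=1, deg(5)=2.
Sorted degree sequence of G2: [2, 2, 2, 1, 1, 0].
The (sorted) degree sequence is an isomorphism invariant, so since G1 and G2 have different degree sequences they cannot be isomorphic.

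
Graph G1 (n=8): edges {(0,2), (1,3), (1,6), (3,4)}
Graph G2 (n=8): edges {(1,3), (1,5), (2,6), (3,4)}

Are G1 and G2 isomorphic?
Yes, isomorphic

The graphs are isomorphic.
One valid mapping φ: V(G1) → V(G2): 0→6, 1→1, 2→2, 3→3, 4→4, 5→7, 6→5, 7→0

Verify φ preserves adjacency — for each edge of G1, its image is an edge of G2:
  (0,2) → (φ(0),φ(2)) = (2,6) ∈ E(G2) ✓
  (1,3) → (φ(1),φ(3)) = (1,3) ∈ E(G2) ✓
  (1,6) → (φ(1),φ(6)) = (1,5) ∈ E(G2) ✓
  (3,4) → (φ(3),φ(4)) = (3,4) ∈ E(G2) ✓
All 4 edges of G1 map to edges of G2, and |E(G1)| = |E(G2)| = 4, so φ is a bijection on edges as well as vertices. Hence G1 ≅ G2.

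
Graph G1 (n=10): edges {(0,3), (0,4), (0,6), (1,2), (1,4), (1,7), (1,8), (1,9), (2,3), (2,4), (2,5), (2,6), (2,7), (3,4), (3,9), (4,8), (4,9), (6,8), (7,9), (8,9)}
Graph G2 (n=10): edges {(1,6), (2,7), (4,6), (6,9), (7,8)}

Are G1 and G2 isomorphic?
No, not isomorphic

The graphs are NOT isomorphic.

Connected components of G1: 1 component(s) with vertex sets [[0, 1, 2, 3, 4, 5, 6, 7, 8, 9]], sizes [10].
Connected components of G2: 5 component(s) with vertex sets [[0], [3], [5], [2, 7, 8], [1, 4, 6, 9]], sizes [1, 1, 1, 3, 4].
The number of connected components (and the multiset of component sizes) is an isomorphism invariant — an isomorphism maps each component of G1 bijectively onto a component of G2. Since G1 has 1 component(s) and G2 has 5, they cannot be isomorphic.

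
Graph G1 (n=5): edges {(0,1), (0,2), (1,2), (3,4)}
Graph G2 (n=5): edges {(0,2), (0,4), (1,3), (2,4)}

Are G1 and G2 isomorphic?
Yes, isomorphic

The graphs are isomorphic.
One valid mapping φ: V(G1) → V(G2): 0→2, 1→0, 2→4, 3→3, 4→1

Verify φ preserves adjacency — for each edge of G1, its image is an edge of G2:
  (0,1) → (φ(0),φ(1)) = (0,2) ∈ E(G2) ✓
  (0,2) → (φ(0),φ(2)) = (2,4) ∈ E(G2) ✓
  (1,2) → (φ(1),φ(2)) = (0,4) ∈ E(G2) ✓
  (3,4) → (φ(3),φ(4)) = (1,3) ∈ E(G2) ✓
All 4 edges of G1 map to edges of G2, and |E(G1)| = |E(G2)| = 4, so φ is a bijection on edges as well as vertices. Hence G1 ≅ G2.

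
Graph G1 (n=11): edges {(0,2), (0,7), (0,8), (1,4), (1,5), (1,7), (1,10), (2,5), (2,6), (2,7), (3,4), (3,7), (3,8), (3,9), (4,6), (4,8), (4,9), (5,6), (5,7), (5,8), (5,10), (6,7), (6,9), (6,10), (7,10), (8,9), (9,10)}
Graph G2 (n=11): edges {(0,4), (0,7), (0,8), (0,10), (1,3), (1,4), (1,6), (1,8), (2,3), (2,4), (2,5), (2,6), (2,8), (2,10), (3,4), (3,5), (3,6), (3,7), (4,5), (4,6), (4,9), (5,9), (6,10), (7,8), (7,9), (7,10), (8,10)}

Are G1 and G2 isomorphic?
Yes, isomorphic

The graphs are isomorphic.
One valid mapping φ: V(G1) → V(G2): 0→9, 1→1, 2→5, 3→0, 4→8, 5→3, 6→2, 7→4, 8→7, 9→10, 10→6

Verify φ preserves adjacency — for each edge of G1, its image is an edge of G2:
  (0,2) → (φ(0),φ(2)) = (5,9) ∈ E(G2) ✓
  (0,7) → (φ(0),φ(7)) = (4,9) ∈ E(G2) ✓
  (0,8) → (φ(0),φ(8)) = (7,9) ∈ E(G2) ✓
  (1,4) → (φ(1),φ(4)) = (1,8) ∈ E(G2) ✓
  (1,5) → (φ(1),φ(5)) = (1,3) ∈ E(G2) ✓
  (1,7) → (φ(1),φ(7)) = (1,4) ∈ E(G2) ✓
  (1,10) → (φ(1),φ(10)) = (1,6) ∈ E(G2) ✓
  (2,5) → (φ(2),φ(5)) = (3,5) ∈ E(G2) ✓
  (2,6) → (φ(2),φ(6)) = (2,5) ∈ E(G2) ✓
  (2,7) → (φ(2),φ(7)) = (4,5) ∈ E(G2) ✓
  (3,4) → (φ(3),φ(4)) = (0,8) ∈ E(G2) ✓
  (3,7) → (φ(3),φ(7)) = (0,4) ∈ E(G2) ✓
  (3,8) → (φ(3),φ(8)) = (0,7) ∈ E(G2) ✓
  (3,9) → (φ(3),φ(9)) = (0,10) ∈ E(G2) ✓
  (4,6) → (φ(4),φ(6)) = (2,8) ∈ E(G2) ✓
  (4,8) → (φ(4),φ(8)) = (7,8) ∈ E(G2) ✓
  (4,9) → (φ(4),φ(9)) = (8,10) ∈ E(G2) ✓
  (5,6) → (φ(5),φ(6)) = (2,3) ∈ E(G2) ✓
  (5,7) → (φ(5),φ(7)) = (3,4) ∈ E(G2) ✓
  (5,8) → (φ(5),φ(8)) = (3,7) ∈ E(G2) ✓
  (5,10) → (φ(5),φ(10)) = (3,6) ∈ E(G2) ✓
  (6,7) → (φ(6),φ(7)) = (2,4) ∈ E(G2) ✓
  (6,9) → (φ(6),φ(9)) = (2,10) ∈ E(G2) ✓
  (6,10) → (φ(6),φ(10)) = (2,6) ∈ E(G2) ✓
  (7,10) → (φ(7),φ(10)) = (4,6) ∈ E(G2) ✓
  (8,9) → (φ(8),φ(9)) = (7,10) ∈ E(G2) ✓
  (9,10) → (φ(9),φ(10)) = (6,10) ∈ E(G2) ✓
All 27 edges of G1 map to edges of G2, and |E(G1)| = |E(G2)| = 27, so φ is a bijection on edges as well as vertices. Hence G1 ≅ G2.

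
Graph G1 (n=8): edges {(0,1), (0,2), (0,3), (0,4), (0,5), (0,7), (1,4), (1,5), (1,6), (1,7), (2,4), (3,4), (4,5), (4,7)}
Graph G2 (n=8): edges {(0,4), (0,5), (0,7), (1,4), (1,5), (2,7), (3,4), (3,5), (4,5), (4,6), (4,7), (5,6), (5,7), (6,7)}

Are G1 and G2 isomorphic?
Yes, isomorphic

The graphs are isomorphic.
One valid mapping φ: V(G1) → V(G2): 0→5, 1→7, 2→3, 3→1, 4→4, 5→0, 6→2, 7→6

Verify φ preserves adjacency — for each edge of G1, its image is an edge of G2:
  (0,1) → (φ(0),φ(1)) = (5,7) ∈ E(G2) ✓
  (0,2) → (φ(0),φ(2)) = (3,5) ∈ E(G2) ✓
  (0,3) → (φ(0),φ(3)) = (1,5) ∈ E(G2) ✓
  (0,4) → (φ(0),φ(4)) = (4,5) ∈ E(G2) ✓
  (0,5) → (φ(0),φ(5)) = (0,5) ∈ E(G2) ✓
  (0,7) → (φ(0),φ(7)) = (5,6) ∈ E(G2) ✓
  (1,4) → (φ(1),φ(4)) = (4,7) ∈ E(G2) ✓
  (1,5) → (φ(1),φ(5)) = (0,7) ∈ E(G2) ✓
  (1,6) → (φ(1),φ(6)) = (2,7) ∈ E(G2) ✓
  (1,7) → (φ(1),φ(7)) = (6,7) ∈ E(G2) ✓
  (2,4) → (φ(2),φ(4)) = (3,4) ∈ E(G2) ✓
  (3,4) → (φ(3),φ(4)) = (1,4) ∈ E(G2) ✓
  (4,5) → (φ(4),φ(5)) = (0,4) ∈ E(G2) ✓
  (4,7) → (φ(4),φ(7)) = (4,6) ∈ E(G2) ✓
All 14 edges of G1 map to edges of G2, and |E(G1)| = |E(G2)| = 14, so φ is a bijection on edges as well as vertices. Hence G1 ≅ G2.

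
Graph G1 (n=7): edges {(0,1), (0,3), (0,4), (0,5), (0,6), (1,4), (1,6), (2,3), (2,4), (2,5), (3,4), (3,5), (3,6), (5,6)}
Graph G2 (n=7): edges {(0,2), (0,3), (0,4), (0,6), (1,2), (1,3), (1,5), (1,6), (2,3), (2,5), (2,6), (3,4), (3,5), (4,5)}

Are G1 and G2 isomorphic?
Yes, isomorphic

The graphs are isomorphic.
One valid mapping φ: V(G1) → V(G2): 0→2, 1→6, 2→4, 3→3, 4→0, 5→5, 6→1

Verify φ preserves adjacency — for each edge of G1, its image is an edge of G2:
  (0,1) → (φ(0),φ(1)) = (2,6) ∈ E(G2) ✓
  (0,3) → (φ(0),φ(3)) = (2,3) ∈ E(G2) ✓
  (0,4) → (φ(0),φ(4)) = (0,2) ∈ E(G2) ✓
  (0,5) → (φ(0),φ(5)) = (2,5) ∈ E(G2) ✓
  (0,6) → (φ(0),φ(6)) = (1,2) ∈ E(G2) ✓
  (1,4) → (φ(1),φ(4)) = (0,6) ∈ E(G2) ✓
  (1,6) → (φ(1),φ(6)) = (1,6) ∈ E(G2) ✓
  (2,3) → (φ(2),φ(3)) = (3,4) ∈ E(G2) ✓
  (2,4) → (φ(2),φ(4)) = (0,4) ∈ E(G2) ✓
  (2,5) → (φ(2),φ(5)) = (4,5) ∈ E(G2) ✓
  (3,4) → (φ(3),φ(4)) = (0,3) ∈ E(G2) ✓
  (3,5) → (φ(3),φ(5)) = (3,5) ∈ E(G2) ✓
  (3,6) → (φ(3),φ(6)) = (1,3) ∈ E(G2) ✓
  (5,6) → (φ(5),φ(6)) = (1,5) ∈ E(G2) ✓
All 14 edges of G1 map to edges of G2, and |E(G1)| = |E(G2)| = 14, so φ is a bijection on edges as well as vertices. Hence G1 ≅ G2.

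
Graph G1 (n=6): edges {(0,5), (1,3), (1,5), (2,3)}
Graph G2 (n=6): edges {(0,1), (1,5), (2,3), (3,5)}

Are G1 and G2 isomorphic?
Yes, isomorphic

The graphs are isomorphic.
One valid mapping φ: V(G1) → V(G2): 0→2, 1→5, 2→0, 3→1, 4→4, 5→3

Verify φ preserves adjacency — for each edge of G1, its image is an edge of G2:
  (0,5) → (φ(0),φ(5)) = (2,3) ∈ E(G2) ✓
  (1,3) → (φ(1),φ(3)) = (1,5) ∈ E(G2) ✓
  (1,5) → (φ(1),φ(5)) = (3,5) ∈ E(G2) ✓
  (2,3) → (φ(2),φ(3)) = (0,1) ∈ E(G2) ✓
All 4 edges of G1 map to edges of G2, and |E(G1)| = |E(G2)| = 4, so φ is a bijection on edges as well as vertices. Hence G1 ≅ G2.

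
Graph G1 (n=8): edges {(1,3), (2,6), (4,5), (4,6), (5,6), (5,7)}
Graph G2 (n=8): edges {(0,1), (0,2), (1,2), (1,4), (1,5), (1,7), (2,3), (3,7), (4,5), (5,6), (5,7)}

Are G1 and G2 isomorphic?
No, not isomorphic

The graphs are NOT isomorphic.

Degrees in G1: deg(0)=0, deg(1)=1, deg(2)=1, deg(3)=1, deg(4)=2, deg(5)=3, deg(6)=3, deg(7)=1.
Sorted degree sequence of G1: [3, 3, 2, 1, 1, 1, 1, 0].
Degrees in G2: deg(0)=2, deg(1)=5, deg(2)=3, deg(3)=2, deg(4)=2, deg(5)=4, deg(6)=1, deg(7)=3.
Sorted degree sequence of G2: [5, 4, 3, 3, 2, 2, 2, 1].
The (sorted) degree sequence is an isomorphism invariant, so since G1 and G2 have different degree sequences they cannot be isomorphic.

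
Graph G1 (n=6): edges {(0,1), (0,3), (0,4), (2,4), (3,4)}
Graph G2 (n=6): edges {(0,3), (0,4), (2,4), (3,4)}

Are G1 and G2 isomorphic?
No, not isomorphic

The graphs are NOT isomorphic.

Counting edges: G1 has 5 edge(s); G2 has 4 edge(s).
Edge count is an isomorphism invariant (a bijection on vertices induces a bijection on edges), so differing edge counts rule out isomorphism.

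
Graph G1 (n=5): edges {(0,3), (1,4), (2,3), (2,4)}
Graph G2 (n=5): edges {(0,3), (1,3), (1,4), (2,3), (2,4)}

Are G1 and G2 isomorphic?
No, not isomorphic

The graphs are NOT isomorphic.

Counting edges: G1 has 4 edge(s); G2 has 5 edge(s).
Edge count is an isomorphism invariant (a bijection on vertices induces a bijection on edges), so differing edge counts rule out isomorphism.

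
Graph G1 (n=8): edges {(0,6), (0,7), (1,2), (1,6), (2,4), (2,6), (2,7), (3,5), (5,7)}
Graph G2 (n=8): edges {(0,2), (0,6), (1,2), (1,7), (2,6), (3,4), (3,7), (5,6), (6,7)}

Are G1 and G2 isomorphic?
Yes, isomorphic

The graphs are isomorphic.
One valid mapping φ: V(G1) → V(G2): 0→1, 1→0, 2→6, 3→4, 4→5, 5→3, 6→2, 7→7

Verify φ preserves adjacency — for each edge of G1, its image is an edge of G2:
  (0,6) → (φ(0),φ(6)) = (1,2) ∈ E(G2) ✓
  (0,7) → (φ(0),φ(7)) = (1,7) ∈ E(G2) ✓
  (1,2) → (φ(1),φ(2)) = (0,6) ∈ E(G2) ✓
  (1,6) → (φ(1),φ(6)) = (0,2) ∈ E(G2) ✓
  (2,4) → (φ(2),φ(4)) = (5,6) ∈ E(G2) ✓
  (2,6) → (φ(2),φ(6)) = (2,6) ∈ E(G2) ✓
  (2,7) → (φ(2),φ(7)) = (6,7) ∈ E(G2) ✓
  (3,5) → (φ(3),φ(5)) = (3,4) ∈ E(G2) ✓
  (5,7) → (φ(5),φ(7)) = (3,7) ∈ E(G2) ✓
All 9 edges of G1 map to edges of G2, and |E(G1)| = |E(G2)| = 9, so φ is a bijection on edges as well as vertices. Hence G1 ≅ G2.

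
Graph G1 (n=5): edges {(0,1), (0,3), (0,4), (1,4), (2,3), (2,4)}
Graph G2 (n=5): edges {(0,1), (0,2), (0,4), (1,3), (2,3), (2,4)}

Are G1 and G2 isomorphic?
Yes, isomorphic

The graphs are isomorphic.
One valid mapping φ: V(G1) → V(G2): 0→2, 1→4, 2→1, 3→3, 4→0

Verify φ preserves adjacency — for each edge of G1, its image is an edge of G2:
  (0,1) → (φ(0),φ(1)) = (2,4) ∈ E(G2) ✓
  (0,3) → (φ(0),φ(3)) = (2,3) ∈ E(G2) ✓
  (0,4) → (φ(0),φ(4)) = (0,2) ∈ E(G2) ✓
  (1,4) → (φ(1),φ(4)) = (0,4) ∈ E(G2) ✓
  (2,3) → (φ(2),φ(3)) = (1,3) ∈ E(G2) ✓
  (2,4) → (φ(2),φ(4)) = (0,1) ∈ E(G2) ✓
All 6 edges of G1 map to edges of G2, and |E(G1)| = |E(G2)| = 6, so φ is a bijection on edges as well as vertices. Hence G1 ≅ G2.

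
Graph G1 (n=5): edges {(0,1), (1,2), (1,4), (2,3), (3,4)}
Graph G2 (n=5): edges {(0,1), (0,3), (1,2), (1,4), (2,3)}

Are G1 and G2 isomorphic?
Yes, isomorphic

The graphs are isomorphic.
One valid mapping φ: V(G1) → V(G2): 0→4, 1→1, 2→0, 3→3, 4→2

Verify φ preserves adjacency — for each edge of G1, its image is an edge of G2:
  (0,1) → (φ(0),φ(1)) = (1,4) ∈ E(G2) ✓
  (1,2) → (φ(1),φ(2)) = (0,1) ∈ E(G2) ✓
  (1,4) → (φ(1),φ(4)) = (1,2) ∈ E(G2) ✓
  (2,3) → (φ(2),φ(3)) = (0,3) ∈ E(G2) ✓
  (3,4) → (φ(3),φ(4)) = (2,3) ∈ E(G2) ✓
All 5 edges of G1 map to edges of G2, and |E(G1)| = |E(G2)| = 5, so φ is a bijection on edges as well as vertices. Hence G1 ≅ G2.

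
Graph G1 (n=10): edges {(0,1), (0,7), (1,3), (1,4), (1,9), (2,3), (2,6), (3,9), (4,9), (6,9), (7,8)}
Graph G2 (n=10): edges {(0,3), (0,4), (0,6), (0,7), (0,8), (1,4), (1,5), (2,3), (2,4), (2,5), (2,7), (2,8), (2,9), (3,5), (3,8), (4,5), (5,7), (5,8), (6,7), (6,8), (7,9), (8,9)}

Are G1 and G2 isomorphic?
No, not isomorphic

The graphs are NOT isomorphic.

Connected components of G1: 2 component(s) with vertex sets [[5], [0, 1, 2, 3, 4, 6, 7, 8, 9]], sizes [1, 9].
Connected components of G2: 1 component(s) with vertex sets [[0, 1, 2, 3, 4, 5, 6, 7, 8, 9]], sizes [10].
The number of connected components (and the multiset of component sizes) is an isomorphism invariant — an isomorphism maps each component of G1 bijectively onto a component of G2. Since G1 has 2 component(s) and G2 has 1, they cannot be isomorphic.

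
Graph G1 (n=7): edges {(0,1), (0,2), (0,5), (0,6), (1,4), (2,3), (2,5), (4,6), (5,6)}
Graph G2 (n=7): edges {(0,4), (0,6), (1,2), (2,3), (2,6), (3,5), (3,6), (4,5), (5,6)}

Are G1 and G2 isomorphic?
Yes, isomorphic

The graphs are isomorphic.
One valid mapping φ: V(G1) → V(G2): 0→6, 1→0, 2→2, 3→1, 4→4, 5→3, 6→5

Verify φ preserves adjacency — for each edge of G1, its image is an edge of G2:
  (0,1) → (φ(0),φ(1)) = (0,6) ∈ E(G2) ✓
  (0,2) → (φ(0),φ(2)) = (2,6) ∈ E(G2) ✓
  (0,5) → (φ(0),φ(5)) = (3,6) ∈ E(G2) ✓
  (0,6) → (φ(0),φ(6)) = (5,6) ∈ E(G2) ✓
  (1,4) → (φ(1),φ(4)) = (0,4) ∈ E(G2) ✓
  (2,3) → (φ(2),φ(3)) = (1,2) ∈ E(G2) ✓
  (2,5) → (φ(2),φ(5)) = (2,3) ∈ E(G2) ✓
  (4,6) → (φ(4),φ(6)) = (4,5) ∈ E(G2) ✓
  (5,6) → (φ(5),φ(6)) = (3,5) ∈ E(G2) ✓
All 9 edges of G1 map to edges of G2, and |E(G1)| = |E(G2)| = 9, so φ is a bijection on edges as well as vertices. Hence G1 ≅ G2.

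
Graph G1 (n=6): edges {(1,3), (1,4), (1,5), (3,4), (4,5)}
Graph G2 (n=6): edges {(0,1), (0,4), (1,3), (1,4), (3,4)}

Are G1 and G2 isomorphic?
Yes, isomorphic

The graphs are isomorphic.
One valid mapping φ: V(G1) → V(G2): 0→2, 1→1, 2→5, 3→3, 4→4, 5→0

Verify φ preserves adjacency — for each edge of G1, its image is an edge of G2:
  (1,3) → (φ(1),φ(3)) = (1,3) ∈ E(G2) ✓
  (1,4) → (φ(1),φ(4)) = (1,4) ∈ E(G2) ✓
  (1,5) → (φ(1),φ(5)) = (0,1) ∈ E(G2) ✓
  (3,4) → (φ(3),φ(4)) = (3,4) ∈ E(G2) ✓
  (4,5) → (φ(4),φ(5)) = (0,4) ∈ E(G2) ✓
All 5 edges of G1 map to edges of G2, and |E(G1)| = |E(G2)| = 5, so φ is a bijection on edges as well as vertices. Hence G1 ≅ G2.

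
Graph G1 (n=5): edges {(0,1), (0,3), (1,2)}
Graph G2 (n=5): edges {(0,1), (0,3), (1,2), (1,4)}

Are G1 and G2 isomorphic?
No, not isomorphic

The graphs are NOT isomorphic.

Counting edges: G1 has 3 edge(s); G2 has 4 edge(s).
Edge count is an isomorphism invariant (a bijection on vertices induces a bijection on edges), so differing edge counts rule out isomorphism.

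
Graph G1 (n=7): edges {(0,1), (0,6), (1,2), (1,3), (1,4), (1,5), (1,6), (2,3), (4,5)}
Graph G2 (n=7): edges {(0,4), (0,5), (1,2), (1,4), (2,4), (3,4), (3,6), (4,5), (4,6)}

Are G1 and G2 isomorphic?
Yes, isomorphic

The graphs are isomorphic.
One valid mapping φ: V(G1) → V(G2): 0→5, 1→4, 2→3, 3→6, 4→2, 5→1, 6→0

Verify φ preserves adjacency — for each edge of G1, its image is an edge of G2:
  (0,1) → (φ(0),φ(1)) = (4,5) ∈ E(G2) ✓
  (0,6) → (φ(0),φ(6)) = (0,5) ∈ E(G2) ✓
  (1,2) → (φ(1),φ(2)) = (3,4) ∈ E(G2) ✓
  (1,3) → (φ(1),φ(3)) = (4,6) ∈ E(G2) ✓
  (1,4) → (φ(1),φ(4)) = (2,4) ∈ E(G2) ✓
  (1,5) → (φ(1),φ(5)) = (1,4) ∈ E(G2) ✓
  (1,6) → (φ(1),φ(6)) = (0,4) ∈ E(G2) ✓
  (2,3) → (φ(2),φ(3)) = (3,6) ∈ E(G2) ✓
  (4,5) → (φ(4),φ(5)) = (1,2) ∈ E(G2) ✓
All 9 edges of G1 map to edges of G2, and |E(G1)| = |E(G2)| = 9, so φ is a bijection on edges as well as vertices. Hence G1 ≅ G2.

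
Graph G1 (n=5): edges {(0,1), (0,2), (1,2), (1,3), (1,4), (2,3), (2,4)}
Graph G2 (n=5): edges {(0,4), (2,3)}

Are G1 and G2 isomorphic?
No, not isomorphic

The graphs are NOT isomorphic.

Degrees in G1: deg(0)=2, deg(1)=4, deg(2)=4, deg(3)=2, deg(4)=2.
Sorted degree sequence of G1: [4, 4, 2, 2, 2].
Degrees in G2: deg(0)=1, deg(1)=0, deg(2)=1, deg(3)=1, deg(4)=1.
Sorted degree sequence of G2: [1, 1, 1, 1, 0].
The (sorted) degree sequence is an isomorphism invariant, so since G1 and G2 have different degree sequences they cannot be isomorphic.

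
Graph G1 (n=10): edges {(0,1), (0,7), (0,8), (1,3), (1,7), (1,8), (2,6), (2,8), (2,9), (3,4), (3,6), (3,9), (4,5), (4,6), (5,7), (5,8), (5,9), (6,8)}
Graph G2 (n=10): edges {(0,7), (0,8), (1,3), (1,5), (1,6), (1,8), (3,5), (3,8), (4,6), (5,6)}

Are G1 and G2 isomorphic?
No, not isomorphic

The graphs are NOT isomorphic.

Connected components of G1: 1 component(s) with vertex sets [[0, 1, 2, 3, 4, 5, 6, 7, 8, 9]], sizes [10].
Connected components of G2: 3 component(s) with vertex sets [[2], [9], [0, 1, 3, 4, 5, 6, 7, 8]], sizes [1, 1, 8].
The number of connected components (and the multiset of component sizes) is an isomorphism invariant — an isomorphism maps each component of G1 bijectively onto a component of G2. Since G1 has 1 component(s) and G2 has 3, they cannot be isomorphic.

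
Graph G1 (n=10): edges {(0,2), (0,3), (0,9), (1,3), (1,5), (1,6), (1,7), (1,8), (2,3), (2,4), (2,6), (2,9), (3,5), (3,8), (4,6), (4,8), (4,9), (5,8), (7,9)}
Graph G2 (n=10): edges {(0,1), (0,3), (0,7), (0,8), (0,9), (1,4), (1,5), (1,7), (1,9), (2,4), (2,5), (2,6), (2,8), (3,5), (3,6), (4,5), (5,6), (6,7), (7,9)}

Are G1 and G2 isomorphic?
Yes, isomorphic

The graphs are isomorphic.
One valid mapping φ: V(G1) → V(G2): 0→4, 1→0, 2→5, 3→1, 4→6, 5→9, 6→3, 7→8, 8→7, 9→2

Verify φ preserves adjacency — for each edge of G1, its image is an edge of G2:
  (0,2) → (φ(0),φ(2)) = (4,5) ∈ E(G2) ✓
  (0,3) → (φ(0),φ(3)) = (1,4) ∈ E(G2) ✓
  (0,9) → (φ(0),φ(9)) = (2,4) ∈ E(G2) ✓
  (1,3) → (φ(1),φ(3)) = (0,1) ∈ E(G2) ✓
  (1,5) → (φ(1),φ(5)) = (0,9) ∈ E(G2) ✓
  (1,6) → (φ(1),φ(6)) = (0,3) ∈ E(G2) ✓
  (1,7) → (φ(1),φ(7)) = (0,8) ∈ E(G2) ✓
  (1,8) → (φ(1),φ(8)) = (0,7) ∈ E(G2) ✓
  (2,3) → (φ(2),φ(3)) = (1,5) ∈ E(G2) ✓
  (2,4) → (φ(2),φ(4)) = (5,6) ∈ E(G2) ✓
  (2,6) → (φ(2),φ(6)) = (3,5) ∈ E(G2) ✓
  (2,9) → (φ(2),φ(9)) = (2,5) ∈ E(G2) ✓
  (3,5) → (φ(3),φ(5)) = (1,9) ∈ E(G2) ✓
  (3,8) → (φ(3),φ(8)) = (1,7) ∈ E(G2) ✓
  (4,6) → (φ(4),φ(6)) = (3,6) ∈ E(G2) ✓
  (4,8) → (φ(4),φ(8)) = (6,7) ∈ E(G2) ✓
  (4,9) → (φ(4),φ(9)) = (2,6) ∈ E(G2) ✓
  (5,8) → (φ(5),φ(8)) = (7,9) ∈ E(G2) ✓
  (7,9) → (φ(7),φ(9)) = (2,8) ∈ E(G2) ✓
All 19 edges of G1 map to edges of G2, and |E(G1)| = |E(G2)| = 19, so φ is a bijection on edges as well as vertices. Hence G1 ≅ G2.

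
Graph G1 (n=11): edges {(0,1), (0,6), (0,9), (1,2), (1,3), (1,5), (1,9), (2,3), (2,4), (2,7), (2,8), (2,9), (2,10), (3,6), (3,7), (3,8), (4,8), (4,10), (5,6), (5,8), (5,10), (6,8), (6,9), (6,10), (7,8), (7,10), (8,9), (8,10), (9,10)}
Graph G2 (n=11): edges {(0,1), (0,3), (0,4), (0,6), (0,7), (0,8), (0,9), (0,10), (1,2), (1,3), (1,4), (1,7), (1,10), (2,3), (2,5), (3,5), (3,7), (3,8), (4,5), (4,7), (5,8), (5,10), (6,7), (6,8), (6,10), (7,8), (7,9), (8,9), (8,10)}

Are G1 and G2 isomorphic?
Yes, isomorphic

The graphs are isomorphic.
One valid mapping φ: V(G1) → V(G2): 0→2, 1→5, 2→8, 3→10, 4→9, 5→4, 6→1, 7→6, 8→0, 9→3, 10→7

Verify φ preserves adjacency — for each edge of G1, its image is an edge of G2:
  (0,1) → (φ(0),φ(1)) = (2,5) ∈ E(G2) ✓
  (0,6) → (φ(0),φ(6)) = (1,2) ∈ E(G2) ✓
  (0,9) → (φ(0),φ(9)) = (2,3) ∈ E(G2) ✓
  (1,2) → (φ(1),φ(2)) = (5,8) ∈ E(G2) ✓
  (1,3) → (φ(1),φ(3)) = (5,10) ∈ E(G2) ✓
  (1,5) → (φ(1),φ(5)) = (4,5) ∈ E(G2) ✓
  (1,9) → (φ(1),φ(9)) = (3,5) ∈ E(G2) ✓
  (2,3) → (φ(2),φ(3)) = (8,10) ∈ E(G2) ✓
  (2,4) → (φ(2),φ(4)) = (8,9) ∈ E(G2) ✓
  (2,7) → (φ(2),φ(7)) = (6,8) ∈ E(G2) ✓
  (2,8) → (φ(2),φ(8)) = (0,8) ∈ E(G2) ✓
  (2,9) → (φ(2),φ(9)) = (3,8) ∈ E(G2) ✓
  (2,10) → (φ(2),φ(10)) = (7,8) ∈ E(G2) ✓
  (3,6) → (φ(3),φ(6)) = (1,10) ∈ E(G2) ✓
  (3,7) → (φ(3),φ(7)) = (6,10) ∈ E(G2) ✓
  (3,8) → (φ(3),φ(8)) = (0,10) ∈ E(G2) ✓
  (4,8) → (φ(4),φ(8)) = (0,9) ∈ E(G2) ✓
  (4,10) → (φ(4),φ(10)) = (7,9) ∈ E(G2) ✓
  (5,6) → (φ(5),φ(6)) = (1,4) ∈ E(G2) ✓
  (5,8) → (φ(5),φ(8)) = (0,4) ∈ E(G2) ✓
  (5,10) → (φ(5),φ(10)) = (4,7) ∈ E(G2) ✓
  (6,8) → (φ(6),φ(8)) = (0,1) ∈ E(G2) ✓
  (6,9) → (φ(6),φ(9)) = (1,3) ∈ E(G2) ✓
  (6,10) → (φ(6),φ(10)) = (1,7) ∈ E(G2) ✓
  (7,8) → (φ(7),φ(8)) = (0,6) ∈ E(G2) ✓
  (7,10) → (φ(7),φ(10)) = (6,7) ∈ E(G2) ✓
  (8,9) → (φ(8),φ(9)) = (0,3) ∈ E(G2) ✓
  (8,10) → (φ(8),φ(10)) = (0,7) ∈ E(G2) ✓
  (9,10) → (φ(9),φ(10)) = (3,7) ∈ E(G2) ✓
All 29 edges of G1 map to edges of G2, and |E(G1)| = |E(G2)| = 29, so φ is a bijection on edges as well as vertices. Hence G1 ≅ G2.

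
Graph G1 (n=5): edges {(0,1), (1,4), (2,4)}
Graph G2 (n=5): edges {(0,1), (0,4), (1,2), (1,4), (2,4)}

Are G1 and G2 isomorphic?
No, not isomorphic

The graphs are NOT isomorphic.

Counting edges: G1 has 3 edge(s); G2 has 5 edge(s).
Edge count is an isomorphism invariant (a bijection on vertices induces a bijection on edges), so differing edge counts rule out isomorphism.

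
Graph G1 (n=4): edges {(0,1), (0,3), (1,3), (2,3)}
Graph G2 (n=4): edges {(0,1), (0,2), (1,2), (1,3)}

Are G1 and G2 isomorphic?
Yes, isomorphic

The graphs are isomorphic.
One valid mapping φ: V(G1) → V(G2): 0→0, 1→2, 2→3, 3→1

Verify φ preserves adjacency — for each edge of G1, its image is an edge of G2:
  (0,1) → (φ(0),φ(1)) = (0,2) ∈ E(G2) ✓
  (0,3) → (φ(0),φ(3)) = (0,1) ∈ E(G2) ✓
  (1,3) → (φ(1),φ(3)) = (1,2) ∈ E(G2) ✓
  (2,3) → (φ(2),φ(3)) = (1,3) ∈ E(G2) ✓
All 4 edges of G1 map to edges of G2, and |E(G1)| = |E(G2)| = 4, so φ is a bijection on edges as well as vertices. Hence G1 ≅ G2.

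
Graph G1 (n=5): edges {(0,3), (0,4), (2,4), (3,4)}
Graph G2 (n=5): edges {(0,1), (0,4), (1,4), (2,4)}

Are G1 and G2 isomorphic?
Yes, isomorphic

The graphs are isomorphic.
One valid mapping φ: V(G1) → V(G2): 0→1, 1→3, 2→2, 3→0, 4→4

Verify φ preserves adjacency — for each edge of G1, its image is an edge of G2:
  (0,3) → (φ(0),φ(3)) = (0,1) ∈ E(G2) ✓
  (0,4) → (φ(0),φ(4)) = (1,4) ∈ E(G2) ✓
  (2,4) → (φ(2),φ(4)) = (2,4) ∈ E(G2) ✓
  (3,4) → (φ(3),φ(4)) = (0,4) ∈ E(G2) ✓
All 4 edges of G1 map to edges of G2, and |E(G1)| = |E(G2)| = 4, so φ is a bijection on edges as well as vertices. Hence G1 ≅ G2.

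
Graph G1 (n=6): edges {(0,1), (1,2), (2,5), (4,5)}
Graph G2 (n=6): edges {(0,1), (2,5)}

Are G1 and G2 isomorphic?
No, not isomorphic

The graphs are NOT isomorphic.

Counting edges: G1 has 4 edge(s); G2 has 2 edge(s).
Edge count is an isomorphism invariant (a bijection on vertices induces a bijection on edges), so differing edge counts rule out isomorphism.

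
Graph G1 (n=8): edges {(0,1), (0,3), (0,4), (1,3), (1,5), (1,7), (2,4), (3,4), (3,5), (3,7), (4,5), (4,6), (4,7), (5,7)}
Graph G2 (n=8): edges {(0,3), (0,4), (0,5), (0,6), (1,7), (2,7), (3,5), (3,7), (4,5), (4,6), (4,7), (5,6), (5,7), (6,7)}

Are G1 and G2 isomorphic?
Yes, isomorphic

The graphs are isomorphic.
One valid mapping φ: V(G1) → V(G2): 0→3, 1→0, 2→2, 3→5, 4→7, 5→6, 6→1, 7→4

Verify φ preserves adjacency — for each edge of G1, its image is an edge of G2:
  (0,1) → (φ(0),φ(1)) = (0,3) ∈ E(G2) ✓
  (0,3) → (φ(0),φ(3)) = (3,5) ∈ E(G2) ✓
  (0,4) → (φ(0),φ(4)) = (3,7) ∈ E(G2) ✓
  (1,3) → (φ(1),φ(3)) = (0,5) ∈ E(G2) ✓
  (1,5) → (φ(1),φ(5)) = (0,6) ∈ E(G2) ✓
  (1,7) → (φ(1),φ(7)) = (0,4) ∈ E(G2) ✓
  (2,4) → (φ(2),φ(4)) = (2,7) ∈ E(G2) ✓
  (3,4) → (φ(3),φ(4)) = (5,7) ∈ E(G2) ✓
  (3,5) → (φ(3),φ(5)) = (5,6) ∈ E(G2) ✓
  (3,7) → (φ(3),φ(7)) = (4,5) ∈ E(G2) ✓
  (4,5) → (φ(4),φ(5)) = (6,7) ∈ E(G2) ✓
  (4,6) → (φ(4),φ(6)) = (1,7) ∈ E(G2) ✓
  (4,7) → (φ(4),φ(7)) = (4,7) ∈ E(G2) ✓
  (5,7) → (φ(5),φ(7)) = (4,6) ∈ E(G2) ✓
All 14 edges of G1 map to edges of G2, and |E(G1)| = |E(G2)| = 14, so φ is a bijection on edges as well as vertices. Hence G1 ≅ G2.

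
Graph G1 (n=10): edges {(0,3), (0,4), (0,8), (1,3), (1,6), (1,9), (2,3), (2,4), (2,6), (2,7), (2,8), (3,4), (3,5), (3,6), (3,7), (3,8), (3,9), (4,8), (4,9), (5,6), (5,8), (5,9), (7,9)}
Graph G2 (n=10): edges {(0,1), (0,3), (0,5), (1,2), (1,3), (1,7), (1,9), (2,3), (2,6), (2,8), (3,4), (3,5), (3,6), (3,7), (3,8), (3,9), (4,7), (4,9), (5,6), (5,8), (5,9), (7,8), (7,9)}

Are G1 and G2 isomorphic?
Yes, isomorphic

The graphs are isomorphic.
One valid mapping φ: V(G1) → V(G2): 0→4, 1→6, 2→1, 3→3, 4→9, 5→8, 6→2, 7→0, 8→7, 9→5

Verify φ preserves adjacency — for each edge of G1, its image is an edge of G2:
  (0,3) → (φ(0),φ(3)) = (3,4) ∈ E(G2) ✓
  (0,4) → (φ(0),φ(4)) = (4,9) ∈ E(G2) ✓
  (0,8) → (φ(0),φ(8)) = (4,7) ∈ E(G2) ✓
  (1,3) → (φ(1),φ(3)) = (3,6) ∈ E(G2) ✓
  (1,6) → (φ(1),φ(6)) = (2,6) ∈ E(G2) ✓
  (1,9) → (φ(1),φ(9)) = (5,6) ∈ E(G2) ✓
  (2,3) → (φ(2),φ(3)) = (1,3) ∈ E(G2) ✓
  (2,4) → (φ(2),φ(4)) = (1,9) ∈ E(G2) ✓
  (2,6) → (φ(2),φ(6)) = (1,2) ∈ E(G2) ✓
  (2,7) → (φ(2),φ(7)) = (0,1) ∈ E(G2) ✓
  (2,8) → (φ(2),φ(8)) = (1,7) ∈ E(G2) ✓
  (3,4) → (φ(3),φ(4)) = (3,9) ∈ E(G2) ✓
  (3,5) → (φ(3),φ(5)) = (3,8) ∈ E(G2) ✓
  (3,6) → (φ(3),φ(6)) = (2,3) ∈ E(G2) ✓
  (3,7) → (φ(3),φ(7)) = (0,3) ∈ E(G2) ✓
  (3,8) → (φ(3),φ(8)) = (3,7) ∈ E(G2) ✓
  (3,9) → (φ(3),φ(9)) = (3,5) ∈ E(G2) ✓
  (4,8) → (φ(4),φ(8)) = (7,9) ∈ E(G2) ✓
  (4,9) → (φ(4),φ(9)) = (5,9) ∈ E(G2) ✓
  (5,6) → (φ(5),φ(6)) = (2,8) ∈ E(G2) ✓
  (5,8) → (φ(5),φ(8)) = (7,8) ∈ E(G2) ✓
  (5,9) → (φ(5),φ(9)) = (5,8) ∈ E(G2) ✓
  (7,9) → (φ(7),φ(9)) = (0,5) ∈ E(G2) ✓
All 23 edges of G1 map to edges of G2, and |E(G1)| = |E(G2)| = 23, so φ is a bijection on edges as well as vertices. Hence G1 ≅ G2.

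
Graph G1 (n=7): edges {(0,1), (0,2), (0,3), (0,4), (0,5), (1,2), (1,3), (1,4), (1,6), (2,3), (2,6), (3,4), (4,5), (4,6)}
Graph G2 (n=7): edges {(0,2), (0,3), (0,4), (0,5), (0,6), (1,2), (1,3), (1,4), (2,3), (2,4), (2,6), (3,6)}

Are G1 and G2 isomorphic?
No, not isomorphic

The graphs are NOT isomorphic.

Counting triangles (3-cliques): G1 has 10, G2 has 7.
Triangle count is an isomorphism invariant, so differing triangle counts rule out isomorphism.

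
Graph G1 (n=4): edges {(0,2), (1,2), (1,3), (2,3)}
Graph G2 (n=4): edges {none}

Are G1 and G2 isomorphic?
No, not isomorphic

The graphs are NOT isomorphic.

Connected components of G1: 1 component(s) with vertex sets [[0, 1, 2, 3]], sizes [4].
Connected components of G2: 4 component(s) with vertex sets [[0], [1], [2], [3]], sizes [1, 1, 1, 1].
The number of connected components (and the multiset of component sizes) is an isomorphism invariant — an isomorphism maps each component of G1 bijectively onto a component of G2. Since G1 has 1 component(s) and G2 has 4, they cannot be isomorphic.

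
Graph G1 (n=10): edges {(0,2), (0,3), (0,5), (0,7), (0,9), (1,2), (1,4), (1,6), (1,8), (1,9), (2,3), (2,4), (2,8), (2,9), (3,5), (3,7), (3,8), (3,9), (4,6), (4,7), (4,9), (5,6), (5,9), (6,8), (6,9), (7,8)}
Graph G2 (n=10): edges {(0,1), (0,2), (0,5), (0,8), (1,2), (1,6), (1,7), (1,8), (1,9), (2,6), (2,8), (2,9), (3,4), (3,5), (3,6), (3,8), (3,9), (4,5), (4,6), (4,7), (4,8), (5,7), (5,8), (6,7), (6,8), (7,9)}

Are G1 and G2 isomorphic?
Yes, isomorphic

The graphs are isomorphic.
One valid mapping φ: V(G1) → V(G2): 0→2, 1→4, 2→6, 3→1, 4→3, 5→0, 6→5, 7→9, 8→7, 9→8

Verify φ preserves adjacency — for each edge of G1, its image is an edge of G2:
  (0,2) → (φ(0),φ(2)) = (2,6) ∈ E(G2) ✓
  (0,3) → (φ(0),φ(3)) = (1,2) ∈ E(G2) ✓
  (0,5) → (φ(0),φ(5)) = (0,2) ∈ E(G2) ✓
  (0,7) → (φ(0),φ(7)) = (2,9) ∈ E(G2) ✓
  (0,9) → (φ(0),φ(9)) = (2,8) ∈ E(G2) ✓
  (1,2) → (φ(1),φ(2)) = (4,6) ∈ E(G2) ✓
  (1,4) → (φ(1),φ(4)) = (3,4) ∈ E(G2) ✓
  (1,6) → (φ(1),φ(6)) = (4,5) ∈ E(G2) ✓
  (1,8) → (φ(1),φ(8)) = (4,7) ∈ E(G2) ✓
  (1,9) → (φ(1),φ(9)) = (4,8) ∈ E(G2) ✓
  (2,3) → (φ(2),φ(3)) = (1,6) ∈ E(G2) ✓
  (2,4) → (φ(2),φ(4)) = (3,6) ∈ E(G2) ✓
  (2,8) → (φ(2),φ(8)) = (6,7) ∈ E(G2) ✓
  (2,9) → (φ(2),φ(9)) = (6,8) ∈ E(G2) ✓
  (3,5) → (φ(3),φ(5)) = (0,1) ∈ E(G2) ✓
  (3,7) → (φ(3),φ(7)) = (1,9) ∈ E(G2) ✓
  (3,8) → (φ(3),φ(8)) = (1,7) ∈ E(G2) ✓
  (3,9) → (φ(3),φ(9)) = (1,8) ∈ E(G2) ✓
  (4,6) → (φ(4),φ(6)) = (3,5) ∈ E(G2) ✓
  (4,7) → (φ(4),φ(7)) = (3,9) ∈ E(G2) ✓
  (4,9) → (φ(4),φ(9)) = (3,8) ∈ E(G2) ✓
  (5,6) → (φ(5),φ(6)) = (0,5) ∈ E(G2) ✓
  (5,9) → (φ(5),φ(9)) = (0,8) ∈ E(G2) ✓
  (6,8) → (φ(6),φ(8)) = (5,7) ∈ E(G2) ✓
  (6,9) → (φ(6),φ(9)) = (5,8) ∈ E(G2) ✓
  (7,8) → (φ(7),φ(8)) = (7,9) ∈ E(G2) ✓
All 26 edges of G1 map to edges of G2, and |E(G1)| = |E(G2)| = 26, so φ is a bijection on edges as well as vertices. Hence G1 ≅ G2.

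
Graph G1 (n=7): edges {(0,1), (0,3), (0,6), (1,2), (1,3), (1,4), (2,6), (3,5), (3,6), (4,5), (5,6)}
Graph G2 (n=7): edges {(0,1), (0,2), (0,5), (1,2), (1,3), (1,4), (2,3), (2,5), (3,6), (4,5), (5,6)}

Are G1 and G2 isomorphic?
Yes, isomorphic

The graphs are isomorphic.
One valid mapping φ: V(G1) → V(G2): 0→0, 1→5, 2→4, 3→2, 4→6, 5→3, 6→1

Verify φ preserves adjacency — for each edge of G1, its image is an edge of G2:
  (0,1) → (φ(0),φ(1)) = (0,5) ∈ E(G2) ✓
  (0,3) → (φ(0),φ(3)) = (0,2) ∈ E(G2) ✓
  (0,6) → (φ(0),φ(6)) = (0,1) ∈ E(G2) ✓
  (1,2) → (φ(1),φ(2)) = (4,5) ∈ E(G2) ✓
  (1,3) → (φ(1),φ(3)) = (2,5) ∈ E(G2) ✓
  (1,4) → (φ(1),φ(4)) = (5,6) ∈ E(G2) ✓
  (2,6) → (φ(2),φ(6)) = (1,4) ∈ E(G2) ✓
  (3,5) → (φ(3),φ(5)) = (2,3) ∈ E(G2) ✓
  (3,6) → (φ(3),φ(6)) = (1,2) ∈ E(G2) ✓
  (4,5) → (φ(4),φ(5)) = (3,6) ∈ E(G2) ✓
  (5,6) → (φ(5),φ(6)) = (1,3) ∈ E(G2) ✓
All 11 edges of G1 map to edges of G2, and |E(G1)| = |E(G2)| = 11, so φ is a bijection on edges as well as vertices. Hence G1 ≅ G2.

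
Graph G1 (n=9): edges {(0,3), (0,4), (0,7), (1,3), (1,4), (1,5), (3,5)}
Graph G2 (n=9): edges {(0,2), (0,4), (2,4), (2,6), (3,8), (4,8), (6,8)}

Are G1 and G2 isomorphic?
Yes, isomorphic

The graphs are isomorphic.
One valid mapping φ: V(G1) → V(G2): 0→8, 1→2, 2→1, 3→4, 4→6, 5→0, 6→7, 7→3, 8→5

Verify φ preserves adjacency — for each edge of G1, its image is an edge of G2:
  (0,3) → (φ(0),φ(3)) = (4,8) ∈ E(G2) ✓
  (0,4) → (φ(0),φ(4)) = (6,8) ∈ E(G2) ✓
  (0,7) → (φ(0),φ(7)) = (3,8) ∈ E(G2) ✓
  (1,3) → (φ(1),φ(3)) = (2,4) ∈ E(G2) ✓
  (1,4) → (φ(1),φ(4)) = (2,6) ∈ E(G2) ✓
  (1,5) → (φ(1),φ(5)) = (0,2) ∈ E(G2) ✓
  (3,5) → (φ(3),φ(5)) = (0,4) ∈ E(G2) ✓
All 7 edges of G1 map to edges of G2, and |E(G1)| = |E(G2)| = 7, so φ is a bijection on edges as well as vertices. Hence G1 ≅ G2.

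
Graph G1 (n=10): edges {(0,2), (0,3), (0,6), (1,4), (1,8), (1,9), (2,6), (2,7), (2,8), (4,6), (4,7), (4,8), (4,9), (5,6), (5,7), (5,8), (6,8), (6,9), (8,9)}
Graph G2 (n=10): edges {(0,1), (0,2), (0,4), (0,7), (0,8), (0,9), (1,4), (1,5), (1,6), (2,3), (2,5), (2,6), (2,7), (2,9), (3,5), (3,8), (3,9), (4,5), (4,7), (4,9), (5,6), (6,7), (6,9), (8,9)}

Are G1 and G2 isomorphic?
No, not isomorphic

The graphs are NOT isomorphic.

Degrees in G1: deg(0)=3, deg(1)=3, deg(2)=4, deg(3)=1, deg(4)=5, deg(5)=3, deg(6)=6, deg(7)=3, deg(8)=6, deg(9)=4.
Sorted degree sequence of G1: [6, 6, 5, 4, 4, 3, 3, 3, 3, 1].
Degrees in G2: deg(0)=6, deg(1)=4, deg(2)=6, deg(3)=4, deg(4)=5, deg(5)=5, deg(6)=5, deg(7)=4, deg(8)=3, deg(9)=6.
Sorted degree sequence of G2: [6, 6, 6, 5, 5, 5, 4, 4, 4, 3].
The (sorted) degree sequence is an isomorphism invariant, so since G1 and G2 have different degree sequences they cannot be isomorphic.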